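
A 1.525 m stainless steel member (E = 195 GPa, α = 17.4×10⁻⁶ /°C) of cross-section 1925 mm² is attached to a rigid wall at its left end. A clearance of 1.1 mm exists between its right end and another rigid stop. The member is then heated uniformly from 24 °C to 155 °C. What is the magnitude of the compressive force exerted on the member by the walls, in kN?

P ≈ 585 kN

Free thermal elongation = αΔT L = 17.4×10⁻⁶ × 131 × 1525 = 3.476 mm.
The gap closes (δ_free > 1.1 mm) and the wall then resists a further 3.476 − 1.1 = 2.376 mm of expansion.
Compatibility: PL/(AE) = 2.376 mm, so σ = P/A = E × (2.376/1525) = 303.8 MPa.
Force on the wall = σA = 303.8 × 1925 mm² = 584.9 kN.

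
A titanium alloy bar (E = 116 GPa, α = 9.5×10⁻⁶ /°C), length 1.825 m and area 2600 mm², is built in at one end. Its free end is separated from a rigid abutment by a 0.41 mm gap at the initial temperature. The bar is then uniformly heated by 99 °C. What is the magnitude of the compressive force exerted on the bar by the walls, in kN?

P ≈ 216 kN

If the wall were absent the bar would grow by αΔT L = 9.5×10⁻⁶ × 99 × 1825 = 1.716 mm.
This exceeds the 0.41 mm gap, so the wall pushes back. The portion of expansion that must be recovered elastically is δ_free − gap = 1.716 − 0.41 = 1.306 mm.
Compatibility: PL/(AE) = 1.306 mm, so σ = P/A = E × (1.306/1825) = 83.04 MPa.
P = σA = 83.04 × 2600 = 215.9 kN.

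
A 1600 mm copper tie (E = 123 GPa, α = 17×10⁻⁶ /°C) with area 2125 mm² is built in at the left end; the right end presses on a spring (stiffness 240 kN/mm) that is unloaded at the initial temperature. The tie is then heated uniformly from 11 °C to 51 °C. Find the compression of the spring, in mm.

δ ≈ 0.441 mm

The unrestrained thermal change is αΔT L = 17×10⁻⁶ × 40 × 1600 = 1.088 mm.
With a force P in the spring, the elastic change of the tie is PL/(AE) and that of the spring is P/k; compatibility requires their sum to equal δ_free.
P [ L/(AE) + 1/k ] = δ_free → P [ 1600/(2125×123×10³) + 1/(240×10³) ] = 1.088.
P = 1.088 / 1.029×10⁻⁵ = 105800 N.
Spring compression = P/k = 105800/(240×10³) = 0.4406 mm.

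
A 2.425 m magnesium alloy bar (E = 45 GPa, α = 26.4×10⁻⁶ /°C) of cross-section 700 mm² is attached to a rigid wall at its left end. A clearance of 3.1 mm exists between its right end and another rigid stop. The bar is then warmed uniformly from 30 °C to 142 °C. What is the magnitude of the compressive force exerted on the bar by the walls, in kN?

P ≈ 52.9 kN

If the wall were absent the bar would grow by αΔT L = 26.4×10⁻⁶ × 112 × 2425 = 7.17 mm.
After closing the 3.1 mm clearance, 7.17 − 3.1 = 4.07 mm of expansion remains to be suppressed by the wall.
Compatibility: PL/(AE) = 4.07 mm, so σ = P/A = E × (4.07/2425) = 75.53 MPa.
P = σA = 75.53 × 700 = 52.87 kN.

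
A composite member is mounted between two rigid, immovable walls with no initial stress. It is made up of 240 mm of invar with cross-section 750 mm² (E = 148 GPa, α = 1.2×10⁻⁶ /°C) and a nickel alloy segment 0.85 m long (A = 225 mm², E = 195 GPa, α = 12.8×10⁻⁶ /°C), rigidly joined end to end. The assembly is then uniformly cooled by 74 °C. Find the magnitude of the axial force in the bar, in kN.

P ≈ 38.4 kN (tensile)

If the supports were absent, the total length change would be Σ αᵢΔT Lᵢ = 1.2×10⁻⁶×74×240 + 12.8×10⁻⁶×74×850 = 0.8264 mm.
The walls prevent any net length change, so an axial force P (same in every segment) develops. Compatibility: P · Σ Lᵢ/(AᵢEᵢ) = δ_free.
Σ Lᵢ/(AᵢEᵢ) = 240/(750×148×10³) + 850/(225×195×10³) = 2.154×10⁻⁵ mm/N.
P = 0.8264 / 2.154×10⁻⁵ = 38380 N = 38.38 kN, tensile.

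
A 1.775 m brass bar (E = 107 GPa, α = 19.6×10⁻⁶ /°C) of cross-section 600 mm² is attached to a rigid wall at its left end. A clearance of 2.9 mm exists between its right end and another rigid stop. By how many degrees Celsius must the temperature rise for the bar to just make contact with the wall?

Contact occurs when the free expansion equals the gap: αΔT L = 2.9 mm.
ΔT = 2.9 / (19.6×10⁻⁶ × 1775) = 83.36 °C.

ΔT ≈ 83.4 °C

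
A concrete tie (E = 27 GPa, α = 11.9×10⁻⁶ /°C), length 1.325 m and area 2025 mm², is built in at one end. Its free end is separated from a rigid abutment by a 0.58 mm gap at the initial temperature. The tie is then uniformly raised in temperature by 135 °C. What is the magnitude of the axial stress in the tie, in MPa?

σ ≈ 31.6 MPa (compressive)

Unrestrained expansion: δ_free = αΔT L = 11.9×10⁻⁶ × 135 × 1325 = 2.129 mm.
The gap closes (δ_free > 0.58 mm) and the wall then resists a further 2.129 − 0.58 = 1.549 mm of expansion.
So σ = E(δ_free − g)/L = 27×10³ × 1.549/1325 = 31.56 MPa.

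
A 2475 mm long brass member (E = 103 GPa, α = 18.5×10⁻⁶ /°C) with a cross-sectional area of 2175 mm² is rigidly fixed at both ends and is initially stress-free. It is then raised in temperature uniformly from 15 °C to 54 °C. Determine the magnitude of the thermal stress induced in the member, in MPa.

σ ≈ 74.3 MPa (compressive)

The supports are rigid, so the total axial strain is zero. The restrained thermal strain is ε = αΔT = 18.5×10⁻⁶ × 39 = 721.5×10⁻⁶.
The stress required to suppress this strain is σ = Eε = 103×10³ × 721.5×10⁻⁶ = 74.31 MPa, compressive since the member is trying to expand.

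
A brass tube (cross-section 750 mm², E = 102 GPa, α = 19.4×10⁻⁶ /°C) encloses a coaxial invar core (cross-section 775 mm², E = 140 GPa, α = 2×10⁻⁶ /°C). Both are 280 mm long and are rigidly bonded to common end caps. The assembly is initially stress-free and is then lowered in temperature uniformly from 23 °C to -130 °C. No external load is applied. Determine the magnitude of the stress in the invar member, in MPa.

Equilibrium of a rigid end plate with no external load gives equal and opposite internal forces ±P in the two members. Since α_{brass} > α_{invar}, cooling drives the brass into tension and the invar into compression.
Equating the net (thermal + elastic) strains gives |α₁ − α₂|·ΔT = P·[1/(A₁E₁) + 1/(A₂E₂)].
|α₁ − α₂|·ΔT = 17.4×10⁻⁶ × 153 = 0.002662.
1/(A₁E₁) + 1/(A₂E₂) = 1/(750×102×10³) + 1/(775×140×10³) = 2.229×10⁻⁸ N⁻¹.
So P = 0.002662 / 2.229×10⁻⁸ = 119.4 kN.
σ_{invar} = P/A₂ = 119400/775 = 154.1 MPa, compressive.

σ ≈ 154 MPa (compressive)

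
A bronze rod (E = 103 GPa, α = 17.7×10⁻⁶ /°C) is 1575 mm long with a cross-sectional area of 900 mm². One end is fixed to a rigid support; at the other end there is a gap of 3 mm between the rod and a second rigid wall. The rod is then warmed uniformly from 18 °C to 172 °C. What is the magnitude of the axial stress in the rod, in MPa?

σ ≈ 84.6 MPa (compressive)

Unrestrained expansion: δ_free = αΔT L = 17.7×10⁻⁶ × 154 × 1575 = 4.293 mm.
The gap closes (δ_free > 3 mm) and the wall then resists a further 4.293 − 3 = 1.293 mm of expansion.
So σ = E(δ_free − g)/L = 103×10³ × 1.293/1575 = 84.57 MPa.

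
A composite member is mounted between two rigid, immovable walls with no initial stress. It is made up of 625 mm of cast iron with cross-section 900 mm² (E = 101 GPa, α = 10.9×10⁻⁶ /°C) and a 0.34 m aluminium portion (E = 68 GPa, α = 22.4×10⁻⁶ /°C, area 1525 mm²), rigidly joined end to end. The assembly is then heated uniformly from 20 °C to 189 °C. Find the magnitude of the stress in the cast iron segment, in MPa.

σ ≈ 267 MPa (compressive)

If the supports were absent, the total length change would be Σ αᵢΔT Lᵢ = 10.9×10⁻⁶×169×625 + 22.4×10⁻⁶×169×340 = 2.438 mm.
The walls prevent any net length change, so an axial force P (same in every segment) develops. Compatibility: P · Σ Lᵢ/(AᵢEᵢ) = δ_free.
The series flexibility is Σ Lᵢ/(AᵢEᵢ) = 625/(900×101×10³) + 340/(1525×68×10³) = 1.015×10⁻⁵ mm/N.
Hence P = δ_free / Σ(L/AE) = 2.438/1.015×10⁻⁵ = 240.1 kN (compressive).
σ_{cast iron} = P / A = 240100 / 900 = 266.8 MPa.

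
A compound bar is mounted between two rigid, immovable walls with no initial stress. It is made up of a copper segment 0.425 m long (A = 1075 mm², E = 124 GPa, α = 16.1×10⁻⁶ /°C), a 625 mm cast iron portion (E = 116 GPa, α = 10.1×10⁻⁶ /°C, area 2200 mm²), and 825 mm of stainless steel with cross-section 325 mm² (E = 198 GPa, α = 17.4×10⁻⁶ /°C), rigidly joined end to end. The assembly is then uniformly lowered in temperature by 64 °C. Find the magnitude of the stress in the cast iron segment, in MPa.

Free thermal contraction of the whole bar: Σ αᵢΔT Lᵢ = 16.1×10⁻⁶×64×425 + 10.1×10⁻⁶×64×625 + 17.4×10⁻⁶×64×825 = 1.761 mm.
The walls prevent any net length change, so an axial force P (same in every segment) develops. Compatibility: P · Σ Lᵢ/(AᵢEᵢ) = δ_free.
Σ Lᵢ/(AᵢEᵢ) = 425/(1075×124×10³) + 625/(2200×116×10³) + 825/(325×198×10³) = 1.846×10⁻⁵ mm/N.
Hence P = δ_free / Σ(L/AE) = 1.761/1.846×10⁻⁵ = 95.39 kN (tensile).
σ_{cast iron} = P / A = 95390 / 2200 = 43.36 MPa.

σ ≈ 43.4 MPa (tensile)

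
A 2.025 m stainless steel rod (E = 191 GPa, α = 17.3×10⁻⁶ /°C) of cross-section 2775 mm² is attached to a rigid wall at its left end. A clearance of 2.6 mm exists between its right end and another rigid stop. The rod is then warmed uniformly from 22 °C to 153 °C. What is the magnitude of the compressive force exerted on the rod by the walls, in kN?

Unrestrained expansion: δ_free = αΔT L = 17.3×10⁻⁶ × 131 × 2025 = 4.589 mm.
After closing the 2.6 mm clearance, 4.589 − 2.6 = 1.989 mm of expansion remains to be suppressed by the wall.
That suppressed elongation corresponds to σ = E·Δ/L = 191×10³ × 1.989/2025 = 187.6 MPa.
Force on the wall = σA = 187.6 × 2775 mm² = 520.7 kN.

P ≈ 521 kN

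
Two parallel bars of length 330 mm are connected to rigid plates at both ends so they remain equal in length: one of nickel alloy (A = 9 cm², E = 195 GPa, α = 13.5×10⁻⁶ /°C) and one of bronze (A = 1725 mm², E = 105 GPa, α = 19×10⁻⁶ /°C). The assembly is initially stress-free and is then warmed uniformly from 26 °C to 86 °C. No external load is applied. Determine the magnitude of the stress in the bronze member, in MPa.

The bronze has the larger α, so on heating it would change length more than the nickel alloy if both were free. The rigid plates force a common final length, so the bronze is put into compression and the nickel alloy into tension, with equal and opposite forces P (no external load).
Compatibility of the two members (thermal + elastic change equal): (α₁ − α₂)ΔT = P·[1/(A₁E₁) + 1/(A₂E₂)].
|α₁ − α₂|·ΔT = 5.5×10⁻⁶ × 60 = 0.00033.
1/(A₁E₁) + 1/(A₂E₂) = 1/(900×195×10³) + 1/(1725×105×10³) = 1.122×10⁻⁸ N⁻¹.
So P = 0.00033 / 1.122×10⁻⁸ = 29.41 kN.
σ_{bronze} = P/A₂ = 29410/1725 = 17.05 MPa, compressive.

σ ≈ 17.1 MPa (compressive)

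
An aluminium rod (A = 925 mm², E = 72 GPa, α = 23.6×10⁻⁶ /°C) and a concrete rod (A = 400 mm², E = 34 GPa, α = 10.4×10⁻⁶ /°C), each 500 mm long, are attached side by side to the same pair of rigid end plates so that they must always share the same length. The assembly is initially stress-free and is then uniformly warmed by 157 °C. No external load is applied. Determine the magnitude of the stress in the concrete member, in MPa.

σ ≈ 58.5 MPa (tensile)

Equilibrium of a rigid end plate with no external load gives equal and opposite internal forces ±P in the two members. Since α_{aluminium} > α_{concrete}, heating drives the aluminium into compression and the concrete into tension.
Setting the final lengths equal and cancelling L: (α₁ − α₂)ΔT = P/(A₁E₁) + P/(A₂E₂).
|α₁ − α₂|·ΔT = 13.2×10⁻⁶ × 157 = 0.002072.
1/(A₁E₁) + 1/(A₂E₂) = 1/(925×72×10³) + 1/(400×34×10³) = 8.854×10⁻⁸ N⁻¹.
P = 0.002072 / 8.854×10⁻⁸ = 23410 N = 23.41 kN.
σ_{concrete} = P/A₂ = 23410/400 = 58.51 MPa, tensile.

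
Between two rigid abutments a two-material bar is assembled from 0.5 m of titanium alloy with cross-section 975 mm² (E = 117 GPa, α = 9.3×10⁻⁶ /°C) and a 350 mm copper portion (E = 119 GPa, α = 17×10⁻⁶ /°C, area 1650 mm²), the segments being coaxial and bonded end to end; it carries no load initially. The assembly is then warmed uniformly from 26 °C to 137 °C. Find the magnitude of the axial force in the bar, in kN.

With the walls removed the bar would change length by δ_free = Σ αᵢΔT Lᵢ = 9.3×10⁻⁶×111×500 + 17×10⁻⁶×111×350 = 1.177 mm.
The walls prevent any net length change, so an axial force P (same in every segment) develops. Compatibility: P · Σ Lᵢ/(AᵢEᵢ) = δ_free.
Σ Lᵢ/(AᵢEᵢ) = 500/(975×117×10³) + 350/(1650×119×10³) = 6.166×10⁻⁶ mm/N.
Hence P = δ_free / Σ(L/AE) = 1.177/6.166×10⁻⁶ = 190.8 kN (compressive).

P ≈ 191 kN (compressive)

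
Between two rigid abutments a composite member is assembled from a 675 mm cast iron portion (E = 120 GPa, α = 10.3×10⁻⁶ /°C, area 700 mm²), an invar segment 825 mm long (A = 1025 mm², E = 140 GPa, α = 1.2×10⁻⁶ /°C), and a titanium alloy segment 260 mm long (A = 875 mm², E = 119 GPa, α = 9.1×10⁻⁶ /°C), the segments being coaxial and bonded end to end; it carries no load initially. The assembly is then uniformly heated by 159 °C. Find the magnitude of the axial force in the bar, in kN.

If the supports were absent, the total length change would be Σ αᵢΔT Lᵢ = 10.3×10⁻⁶×159×675 + 1.2×10⁻⁶×159×825 + 9.1×10⁻⁶×159×260 = 1.639 mm.
The walls prevent any net length change, so an axial force P (same in every segment) develops. Compatibility: P · Σ Lᵢ/(AᵢEᵢ) = δ_free.
Σ Lᵢ/(AᵢEᵢ) = 675/(700×120×10³) + 825/(1025×140×10³) + 260/(875×119×10³) = 1.628×10⁻⁵ mm/N.
P = 1.639 / 1.628×10⁻⁵ = 100700 N = 100.7 kN, compressive.

P ≈ 101 kN (compressive)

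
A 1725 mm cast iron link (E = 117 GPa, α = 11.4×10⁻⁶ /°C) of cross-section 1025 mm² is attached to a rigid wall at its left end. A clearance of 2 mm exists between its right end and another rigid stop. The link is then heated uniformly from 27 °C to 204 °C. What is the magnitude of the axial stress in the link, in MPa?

σ ≈ 100 MPa (compressive)

Unrestrained expansion: δ_free = αΔT L = 11.4×10⁻⁶ × 177 × 1725 = 3.481 mm.
The gap closes (δ_free > 2 mm) and the wall then resists a further 3.481 − 2 = 1.481 mm of expansion.
So σ = E(δ_free − g)/L = 117×10³ × 1.481/1725 = 100.4 MPa.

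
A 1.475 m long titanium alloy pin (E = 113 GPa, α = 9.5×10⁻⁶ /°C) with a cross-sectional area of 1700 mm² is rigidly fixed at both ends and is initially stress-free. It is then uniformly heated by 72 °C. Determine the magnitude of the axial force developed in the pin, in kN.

P ≈ 131 kN (compressive)

Full restraint means ε = 0, so the stress is σ = EαΔT = 113×10³ × 9.5×10⁻⁶ × 72 = 77.29 MPa.
Then P = σA = 77.29 × 1700 mm² = 131.4 kN, compressive.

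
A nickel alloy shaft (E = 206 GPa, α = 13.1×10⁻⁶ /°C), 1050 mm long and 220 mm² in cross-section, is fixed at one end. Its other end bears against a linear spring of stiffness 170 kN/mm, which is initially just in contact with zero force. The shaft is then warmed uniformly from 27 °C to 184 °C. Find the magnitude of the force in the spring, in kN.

P ≈ 74.3 kN

If the spring were absent the shaft would lengthen by αΔT L = 13.1×10⁻⁶ × 157 × 1050 = 2.16 mm.
Let P be the compressive force at the spring. The shaft shortens elastically by PL/(AE) and the spring compresses by P/k; together these equal δ_free.
So P = δ_free / [L/(AE) + 1/k] = 2.16 / [ 1050/(220×206×10³) + 1/(170×10³) ].
P = 2.16 / 2.905×10⁻⁵ = 74340 N.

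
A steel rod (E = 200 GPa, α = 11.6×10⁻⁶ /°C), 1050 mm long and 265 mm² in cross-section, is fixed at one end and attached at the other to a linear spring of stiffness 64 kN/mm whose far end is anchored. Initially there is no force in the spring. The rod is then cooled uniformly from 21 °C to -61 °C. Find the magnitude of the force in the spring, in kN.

If the spring were absent the rod would shorten by αΔT L = 11.6×10⁻⁶ × 82 × 1050 = 0.9988 mm.
With a force P in the spring, the elastic change of the rod is PL/(AE) and that of the spring is P/k; compatibility requires their sum to equal δ_free.
P [ L/(AE) + 1/k ] = δ_free → P [ 1050/(265×200×10³) + 1/(64×10³) ] = 0.9988.
P = 0.9988 / 3.544×10⁻⁵ = 28180 N.

P ≈ 28.2 kN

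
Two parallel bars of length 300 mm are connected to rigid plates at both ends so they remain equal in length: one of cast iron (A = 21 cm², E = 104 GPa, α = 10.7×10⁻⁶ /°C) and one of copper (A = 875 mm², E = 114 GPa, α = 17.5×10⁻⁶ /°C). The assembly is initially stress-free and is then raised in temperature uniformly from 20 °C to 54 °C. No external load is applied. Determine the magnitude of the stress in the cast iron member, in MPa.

σ ≈ 7.54 MPa (tensile)

Equilibrium of a rigid end plate with no external load gives equal and opposite internal forces ±P in the two members. Since α_{copper} > α_{cast iron}, heating drives the copper into compression and the cast iron into tension.
Setting the final lengths equal and cancelling L: (α₁ − α₂)ΔT = P/(A₁E₁) + P/(A₂E₂).
|α₁ − α₂|·ΔT = 6.8×10⁻⁶ × 34 = 0.0002312.
1/(A₁E₁) + 1/(A₂E₂) = 1/(2100×104×10³) + 1/(875×114×10³) = 1.46×10⁻⁸ N⁻¹.
So P = 0.0002312 / 1.46×10⁻⁸ = 15.83 kN.
σ_{cast iron} = P/A₁ = 15830/2100 = 7.539 MPa, tensile.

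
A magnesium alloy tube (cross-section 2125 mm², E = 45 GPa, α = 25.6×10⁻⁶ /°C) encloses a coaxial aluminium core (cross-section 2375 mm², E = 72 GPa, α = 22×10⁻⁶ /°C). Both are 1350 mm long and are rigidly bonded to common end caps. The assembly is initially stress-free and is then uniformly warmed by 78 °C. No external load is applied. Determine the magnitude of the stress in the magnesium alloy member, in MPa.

σ ≈ 8.1 MPa (compressive)

The magnesium alloy has the larger α, so on heating it would change length more than the aluminium if both were free. The rigid plates force a common final length, so the magnesium alloy is put into compression and the aluminium into tension, with equal and opposite forces P (no external load).
Compatibility of the two members (thermal + elastic change equal): (α₁ − α₂)ΔT = P·[1/(A₁E₁) + 1/(A₂E₂)].
|α₁ − α₂|·ΔT = 3.6×10⁻⁶ × 78 = 0.0002808.
1/(A₁E₁) + 1/(A₂E₂) = 1/(2125×45×10³) + 1/(2375×72×10³) = 1.631×10⁻⁸ N⁻¹.
P = 0.0002808 / 1.631×10⁻⁸ = 17220 N = 17.22 kN.
σ_{magnesium alloy} = P/A₁ = 17220/2125 = 8.104 MPa, compressive.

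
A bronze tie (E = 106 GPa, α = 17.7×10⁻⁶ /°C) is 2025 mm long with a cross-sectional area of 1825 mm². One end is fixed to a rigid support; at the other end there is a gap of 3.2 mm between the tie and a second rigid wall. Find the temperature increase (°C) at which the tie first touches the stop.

ΔT ≈ 89.3 °C

Contact occurs when the free expansion equals the gap: αΔT L = 3.2 mm.
ΔT = 3.2 / (17.7×10⁻⁶ × 2025) = 89.28 °C.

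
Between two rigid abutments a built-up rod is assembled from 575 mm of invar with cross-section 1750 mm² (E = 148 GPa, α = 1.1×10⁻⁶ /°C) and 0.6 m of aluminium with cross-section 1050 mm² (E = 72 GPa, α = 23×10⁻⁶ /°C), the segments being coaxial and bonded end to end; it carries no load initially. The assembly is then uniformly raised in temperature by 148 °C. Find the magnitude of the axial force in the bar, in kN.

P ≈ 210 kN (compressive)

Free thermal expansion of the whole bar: Σ αᵢΔT Lᵢ = 1.1×10⁻⁶×148×575 + 23×10⁻⁶×148×600 = 2.136 mm.
The walls prevent any net length change, so an axial force P (same in every segment) develops. Compatibility: P · Σ Lᵢ/(AᵢEᵢ) = δ_free.
The series flexibility is Σ Lᵢ/(AᵢEᵢ) = 575/(1750×148×10³) + 600/(1050×72×10³) = 1.016×10⁻⁵ mm/N.
So P = 2.136 / 1.016×10⁻⁵ = 210.3 kN, compressive.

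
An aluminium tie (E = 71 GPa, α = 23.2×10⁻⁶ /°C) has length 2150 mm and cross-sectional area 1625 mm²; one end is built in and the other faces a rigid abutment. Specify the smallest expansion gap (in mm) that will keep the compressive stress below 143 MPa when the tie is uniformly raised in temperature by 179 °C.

Free expansion if unrestrained: δ_free = αΔT L = 23.2×10⁻⁶ × 179 × 2150 = 8.929 mm.
At the allowable stress the elastic shortening the wall may impose is σL/E = 143 × 2150 / (71×10³) = 4.33 mm.
So the gap has to take up the difference, g_min = δ_free − σL/E = 8.929 − 4.33 = 4.598 mm.

g ≈ 4.6 mm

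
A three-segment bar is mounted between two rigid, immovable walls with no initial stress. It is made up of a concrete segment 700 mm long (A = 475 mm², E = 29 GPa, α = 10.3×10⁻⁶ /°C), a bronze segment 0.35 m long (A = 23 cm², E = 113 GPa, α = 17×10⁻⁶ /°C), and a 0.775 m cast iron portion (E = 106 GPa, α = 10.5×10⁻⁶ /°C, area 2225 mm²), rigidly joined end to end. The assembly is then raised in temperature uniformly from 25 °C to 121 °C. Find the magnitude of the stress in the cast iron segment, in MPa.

If the supports were absent, the total length change would be Σ αᵢΔT Lᵢ = 10.3×10⁻⁶×96×700 + 17×10⁻⁶×96×350 + 10.5×10⁻⁶×96×775 = 2.045 mm.
The walls prevent any net length change, so an axial force P (same in every segment) develops. Compatibility: P · Σ Lᵢ/(AᵢEᵢ) = δ_free.
The series flexibility is Σ Lᵢ/(AᵢEᵢ) = 700/(475×29×10³) + 350/(2300×113×10³) + 775/(2225×106×10³) = 5.545×10⁻⁵ mm/N.
Hence P = δ_free / Σ(L/AE) = 2.045/5.545×10⁻⁵ = 36.87 kN (compressive).
σ_{cast iron} = P / A = 36870 / 2225 = 16.57 MPa.

σ ≈ 16.6 MPa (compressive)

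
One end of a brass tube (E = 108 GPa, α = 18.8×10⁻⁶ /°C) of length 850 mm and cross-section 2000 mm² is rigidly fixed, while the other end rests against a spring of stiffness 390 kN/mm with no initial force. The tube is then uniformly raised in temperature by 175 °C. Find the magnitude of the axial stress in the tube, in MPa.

σ ≈ 215 MPa (compressive)

The unrestrained thermal change is αΔT L = 18.8×10⁻⁶ × 175 × 850 = 2.796 mm.
Let P be the compressive force at the spring. The tube shortens elastically by PL/(AE) and the spring compresses by P/k; together these equal δ_free.
P [ L/(AE) + 1/k ] = δ_free → P [ 850/(2000×108×10³) + 1/(390×10³) ] = 2.796.
P = 2.796 / 6.499×10⁻⁶ = 430300 N.
σ = P/A = 430300/2000 = 215.1 MPa.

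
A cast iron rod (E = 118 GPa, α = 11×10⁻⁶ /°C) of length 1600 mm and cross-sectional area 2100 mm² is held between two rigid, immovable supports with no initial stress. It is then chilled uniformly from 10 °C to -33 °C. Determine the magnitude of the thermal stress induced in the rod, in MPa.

With length fixed, the mechanical strain must cancel the thermal strain αΔT = 11×10⁻⁶ × 43 = 473×10⁻⁶.
σ = EαΔT = 118×10³ × 11×10⁻⁶ × 43 = 55.81 MPa (tensile; the rod is trying to contract).

σ ≈ 55.8 MPa (tensile)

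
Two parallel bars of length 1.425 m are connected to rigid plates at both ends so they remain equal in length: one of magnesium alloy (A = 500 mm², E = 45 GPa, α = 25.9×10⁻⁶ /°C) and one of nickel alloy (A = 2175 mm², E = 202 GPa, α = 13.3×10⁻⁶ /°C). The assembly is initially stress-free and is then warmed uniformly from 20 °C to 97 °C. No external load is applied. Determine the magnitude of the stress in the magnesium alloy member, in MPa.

σ ≈ 41.5 MPa (compressive)

The magnesium alloy has the larger α, so on heating it would change length more than the nickel alloy if both were free. The rigid plates force a common final length, so the magnesium alloy is put into compression and the nickel alloy into tension, with equal and opposite forces P (no external load).
Equating the net (thermal + elastic) strains gives |α₁ − α₂|·ΔT = P·[1/(A₁E₁) + 1/(A₂E₂)].
|α₁ − α₂|·ΔT = 12.6×10⁻⁶ × 77 = 0.0009702.
1/(A₁E₁) + 1/(A₂E₂) = 1/(500×45×10³) + 1/(2175×202×10³) = 4.672×10⁻⁸ N⁻¹.
P = 0.0009702 / 4.672×10⁻⁸ = 20770 N = 20.77 kN.
σ_{magnesium alloy} = P/A₁ = 20770/500 = 41.53 MPa, compressive.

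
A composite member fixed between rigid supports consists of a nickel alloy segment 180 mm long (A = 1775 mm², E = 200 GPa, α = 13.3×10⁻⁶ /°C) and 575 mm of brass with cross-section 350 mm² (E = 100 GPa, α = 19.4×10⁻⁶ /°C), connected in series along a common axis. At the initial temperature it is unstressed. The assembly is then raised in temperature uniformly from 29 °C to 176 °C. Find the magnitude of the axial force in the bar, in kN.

P ≈ 118 kN (compressive)

If the supports were absent, the total length change would be Σ αᵢΔT Lᵢ = 13.3×10⁻⁶×147×180 + 19.4×10⁻⁶×147×575 = 1.992 mm.
The rigid supports impose zero overall length change; the single axial force P common to all segments must satisfy P Σ Lᵢ/(AᵢEᵢ) = δ_free.
The series flexibility is Σ Lᵢ/(AᵢEᵢ) = 180/(1775×200×10³) + 575/(350×100×10³) = 1.694×10⁻⁵ mm/N.
So P = 1.992 / 1.694×10⁻⁵ = 117.6 kN, compressive.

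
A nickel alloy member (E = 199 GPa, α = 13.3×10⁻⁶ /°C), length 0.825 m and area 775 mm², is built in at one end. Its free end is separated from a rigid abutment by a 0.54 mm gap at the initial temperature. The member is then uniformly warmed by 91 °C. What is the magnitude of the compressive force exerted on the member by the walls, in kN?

P ≈ 85.7 kN

If the wall were absent the member would grow by αΔT L = 13.3×10⁻⁶ × 91 × 825 = 0.9985 mm.
After closing the 0.54 mm clearance, 0.9985 − 0.54 = 0.4585 mm of expansion remains to be suppressed by the wall.
That suppressed elongation corresponds to σ = E·Δ/L = 199×10³ × 0.4585/825 = 110.6 MPa.
Force on the wall = σA = 110.6 × 775 mm² = 85.71 kN.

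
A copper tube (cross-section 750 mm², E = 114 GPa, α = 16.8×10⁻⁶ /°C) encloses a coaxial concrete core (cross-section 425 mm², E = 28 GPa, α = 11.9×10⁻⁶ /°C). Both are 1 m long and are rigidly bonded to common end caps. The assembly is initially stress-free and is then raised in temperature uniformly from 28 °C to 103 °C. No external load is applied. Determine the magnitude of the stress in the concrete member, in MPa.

Equilibrium of a rigid end plate with no external load gives equal and opposite internal forces ±P in the two members. Since α_{copper} > α_{concrete}, heating drives the copper into compression and the concrete into tension.
Equating the net (thermal + elastic) strains gives |α₁ − α₂|·ΔT = P·[1/(A₁E₁) + 1/(A₂E₂)].
|α₁ − α₂|·ΔT = 4.9×10⁻⁶ × 75 = 0.0003675.
1/(A₁E₁) + 1/(A₂E₂) = 1/(750×114×10³) + 1/(425×28×10³) = 9.573×10⁻⁸ N⁻¹.
So P = 0.0003675 / 9.573×10⁻⁸ = 3.839 kN.
σ_{concrete} = P/A₂ = 3839/425 = 9.033 MPa, tensile.

σ ≈ 9.03 MPa (tensile)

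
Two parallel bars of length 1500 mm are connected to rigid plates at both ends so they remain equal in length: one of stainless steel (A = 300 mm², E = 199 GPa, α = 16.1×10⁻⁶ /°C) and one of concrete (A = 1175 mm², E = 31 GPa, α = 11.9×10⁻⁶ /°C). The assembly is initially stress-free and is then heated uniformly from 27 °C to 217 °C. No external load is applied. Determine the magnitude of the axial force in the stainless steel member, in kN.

P ≈ 18.1 kN (compressive in the stainless steel)

Both members must finish at the same length. With the larger α, the stainless steel tends to over-expand; the plates restrain it, putting the stainless steel in compression and the concrete in tension. With no external load the two internal forces are equal and opposite, magnitude P.
Compatibility of the two members (thermal + elastic change equal): (α₁ − α₂)ΔT = P·[1/(A₁E₁) + 1/(A₂E₂)].
|α₁ − α₂|·ΔT = 4.2×10⁻⁶ × 190 = 0.000798.
1/(A₁E₁) + 1/(A₂E₂) = 1/(300×199×10³) + 1/(1175×31×10³) = 4.42×10⁻⁸ N⁻¹.
So P = 0.000798 / 4.42×10⁻⁸ = 18.05 kN.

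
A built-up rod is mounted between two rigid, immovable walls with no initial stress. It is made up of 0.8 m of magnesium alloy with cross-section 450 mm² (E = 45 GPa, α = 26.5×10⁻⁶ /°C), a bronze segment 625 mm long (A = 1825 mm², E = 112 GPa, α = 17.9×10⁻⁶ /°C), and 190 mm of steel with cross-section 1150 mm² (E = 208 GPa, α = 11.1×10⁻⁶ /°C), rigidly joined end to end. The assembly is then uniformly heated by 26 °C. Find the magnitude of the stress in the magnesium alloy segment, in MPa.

σ ≈ 46 MPa (compressive)

With the walls removed the bar would change length by δ_free = Σ αᵢΔT Lᵢ = 26.5×10⁻⁶×26×800 + 17.9×10⁻⁶×26×625 + 11.1×10⁻⁶×26×190 = 0.8969 mm.
The rigid supports impose zero overall length change; the single axial force P common to all segments must satisfy P Σ Lᵢ/(AᵢEᵢ) = δ_free.
The series flexibility is Σ Lᵢ/(AᵢEᵢ) = 800/(450×45×10³) + 625/(1825×112×10³) + 190/(1150×208×10³) = 4.336×10⁻⁵ mm/N.
Hence P = δ_free / Σ(L/AE) = 0.8969/4.336×10⁻⁵ = 20.69 kN (compressive).
σ_{magnesium alloy} = P / A = 20690 / 450 = 45.97 MPa.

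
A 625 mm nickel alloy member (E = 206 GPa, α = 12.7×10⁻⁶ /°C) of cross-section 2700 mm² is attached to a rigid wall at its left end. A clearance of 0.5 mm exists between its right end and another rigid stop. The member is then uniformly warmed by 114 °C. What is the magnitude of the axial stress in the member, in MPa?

σ ≈ 133 MPa (compressive)

Free thermal elongation = αΔT L = 12.7×10⁻⁶ × 114 × 625 = 0.9049 mm.
The gap closes (δ_free > 0.5 mm) and the wall then resists a further 0.9049 − 0.5 = 0.4049 mm of expansion.
So σ = E(δ_free − g)/L = 206×10³ × 0.4049/625 = 133.4 MPa.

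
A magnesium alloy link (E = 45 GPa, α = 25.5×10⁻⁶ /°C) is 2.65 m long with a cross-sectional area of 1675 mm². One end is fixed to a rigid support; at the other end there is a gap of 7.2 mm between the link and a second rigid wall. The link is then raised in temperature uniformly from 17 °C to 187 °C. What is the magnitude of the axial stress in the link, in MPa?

σ ≈ 72.8 MPa (compressive)

Free thermal elongation = αΔT L = 25.5×10⁻⁶ × 170 × 2650 = 11.49 mm.
The gap closes (δ_free > 7.2 mm) and the wall then resists a further 11.49 − 7.2 = 4.288 mm of expansion.
So σ = E(δ_free − g)/L = 45×10³ × 4.288/2650 = 72.81 MPa.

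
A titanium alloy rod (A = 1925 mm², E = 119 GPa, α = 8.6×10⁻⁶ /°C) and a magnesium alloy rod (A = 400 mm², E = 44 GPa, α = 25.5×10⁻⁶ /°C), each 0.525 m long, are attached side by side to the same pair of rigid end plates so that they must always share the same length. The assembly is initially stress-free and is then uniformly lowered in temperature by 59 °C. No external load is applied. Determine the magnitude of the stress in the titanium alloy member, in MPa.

σ ≈ 8.47 MPa (compressive)

The magnesium alloy has the larger α, so on cooling it would change length more than the titanium alloy if both were free. The rigid plates force a common final length, so the magnesium alloy is put into tension and the titanium alloy into compression, with equal and opposite forces P (no external load).
Setting the final lengths equal and cancelling L: (α₁ − α₂)ΔT = P/(A₁E₁) + P/(A₂E₂).
|α₁ − α₂|·ΔT = 16.9×10⁻⁶ × 59 = 0.0009971.
1/(A₁E₁) + 1/(A₂E₂) = 1/(1925×119×10³) + 1/(400×44×10³) = 6.118×10⁻⁸ N⁻¹.
P = 0.0009971 / 6.118×10⁻⁸ = 16300 N = 16.3 kN.
σ_{titanium alloy} = P/A₁ = 16300/1925 = 8.466 MPa, compressive.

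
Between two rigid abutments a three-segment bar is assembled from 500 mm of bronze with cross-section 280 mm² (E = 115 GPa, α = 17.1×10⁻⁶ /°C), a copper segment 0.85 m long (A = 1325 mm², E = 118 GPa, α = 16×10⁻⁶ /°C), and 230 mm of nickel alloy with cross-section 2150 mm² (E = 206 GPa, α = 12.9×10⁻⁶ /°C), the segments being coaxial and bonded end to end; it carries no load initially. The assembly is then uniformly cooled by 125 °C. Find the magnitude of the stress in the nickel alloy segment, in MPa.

With the walls removed the bar would change length by δ_free = Σ αᵢΔT Lᵢ = 17.1×10⁻⁶×125×500 + 16×10⁻⁶×125×850 + 12.9×10⁻⁶×125×230 = 3.14 mm.
The rigid supports impose zero overall length change; the single axial force P common to all segments must satisfy P Σ Lᵢ/(AᵢEᵢ) = δ_free.
The series flexibility is Σ Lᵢ/(AᵢEᵢ) = 500/(280×115×10³) + 850/(1325×118×10³) + 230/(2150×206×10³) = 2.148×10⁻⁵ mm/N.
So P = 3.14 / 2.148×10⁻⁵ = 146.1 kN, tensile.
σ_{nickel alloy} = P / A = 146100 / 2150 = 67.97 MPa.

σ ≈ 68 MPa (tensile)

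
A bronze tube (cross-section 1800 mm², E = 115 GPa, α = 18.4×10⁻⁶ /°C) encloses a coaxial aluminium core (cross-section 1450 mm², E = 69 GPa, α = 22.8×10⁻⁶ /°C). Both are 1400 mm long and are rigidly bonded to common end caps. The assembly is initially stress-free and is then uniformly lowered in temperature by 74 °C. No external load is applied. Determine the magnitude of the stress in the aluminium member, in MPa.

The aluminium has the larger α, so on cooling it would change length more than the bronze if both were free. The rigid plates force a common final length, so the aluminium is put into tension and the bronze into compression, with equal and opposite forces P (no external load).
Compatibility of the two members (thermal + elastic change equal): (α₁ − α₂)ΔT = P·[1/(A₁E₁) + 1/(A₂E₂)].
|α₁ − α₂|·ΔT = 4.4×10⁻⁶ × 74 = 0.0003256.
1/(A₁E₁) + 1/(A₂E₂) = 1/(1800×115×10³) + 1/(1450×69×10³) = 1.483×10⁻⁸ N⁻¹.
P = 0.0003256 / 1.483×10⁻⁸ = 21960 N = 21.96 kN.
σ_{aluminium} = P/A₂ = 21960/1450 = 15.15 MPa, tensile.

σ ≈ 15.1 MPa (tensile)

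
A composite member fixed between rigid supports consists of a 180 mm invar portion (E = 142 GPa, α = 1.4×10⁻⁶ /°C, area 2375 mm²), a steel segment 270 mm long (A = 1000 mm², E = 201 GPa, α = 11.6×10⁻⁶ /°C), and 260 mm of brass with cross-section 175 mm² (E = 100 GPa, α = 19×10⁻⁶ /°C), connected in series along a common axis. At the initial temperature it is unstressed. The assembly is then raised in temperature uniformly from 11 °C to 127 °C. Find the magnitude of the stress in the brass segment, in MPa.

Free thermal expansion of the whole bar: Σ αᵢΔT Lᵢ = 1.4×10⁻⁶×116×180 + 11.6×10⁻⁶×116×270 + 19×10⁻⁶×116×260 = 0.9656 mm.
The walls prevent any net length change, so an axial force P (same in every segment) develops. Compatibility: P · Σ Lᵢ/(AᵢEᵢ) = δ_free.
The series flexibility is Σ Lᵢ/(AᵢEᵢ) = 180/(2375×142×10³) + 270/(1000×201×10³) + 260/(175×100×10³) = 1.673×10⁻⁵ mm/N.
P = 0.9656 / 1.673×10⁻⁵ = 57700 N = 57.7 kN, compressive.
σ_{brass} = P / A = 57700 / 175 = 329.7 MPa.

σ ≈ 330 MPa (compressive)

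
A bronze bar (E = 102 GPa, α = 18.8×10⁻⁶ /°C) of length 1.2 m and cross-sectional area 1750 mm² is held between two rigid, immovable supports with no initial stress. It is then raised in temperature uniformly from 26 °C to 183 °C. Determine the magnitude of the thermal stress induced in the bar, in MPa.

With length fixed, the mechanical strain must cancel the thermal strain αΔT = 18.8×10⁻⁶ × 157 = 2951.6×10⁻⁶.
The stress required to suppress this strain is σ = Eε = 102×10³ × 2951.6×10⁻⁶ = 301.1 MPa, compressive since the bar is trying to expand.

σ ≈ 301 MPa (compressive)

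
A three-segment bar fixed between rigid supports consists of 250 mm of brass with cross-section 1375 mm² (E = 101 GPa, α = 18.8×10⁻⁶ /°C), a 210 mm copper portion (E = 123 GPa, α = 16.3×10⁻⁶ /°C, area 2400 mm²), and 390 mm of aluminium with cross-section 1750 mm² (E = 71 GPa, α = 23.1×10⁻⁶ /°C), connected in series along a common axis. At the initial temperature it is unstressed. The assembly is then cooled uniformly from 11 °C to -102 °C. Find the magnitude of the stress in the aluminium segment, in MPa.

σ ≈ 196 MPa (tensile)

If the supports were absent, the total length change would be Σ αᵢΔT Lᵢ = 18.8×10⁻⁶×113×250 + 16.3×10⁻⁶×113×210 + 23.1×10⁻⁶×113×390 = 1.936 mm.
The walls prevent any net length change, so an axial force P (same in every segment) develops. Compatibility: P · Σ Lᵢ/(AᵢEᵢ) = δ_free.
Σ Lᵢ/(AᵢEᵢ) = 250/(1375×101×10³) + 210/(2400×123×10³) + 390/(1750×71×10³) = 5.65×10⁻⁶ mm/N.
So P = 1.936 / 5.65×10⁻⁶ = 342.6 kN, tensile.
σ_{aluminium} = P / A = 342600 / 1750 = 195.8 MPa.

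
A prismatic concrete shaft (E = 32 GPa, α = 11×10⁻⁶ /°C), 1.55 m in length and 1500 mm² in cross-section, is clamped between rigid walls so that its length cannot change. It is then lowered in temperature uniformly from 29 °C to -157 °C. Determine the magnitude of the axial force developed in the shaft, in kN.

With zero net strain, σ = E·αΔT = 32 GPa × 11×10⁻⁶ × 186 = 65.47 MPa.
Then P = σA = 65.47 × 1500 mm² = 98.21 kN, tensile.

P ≈ 98.2 kN (tensile)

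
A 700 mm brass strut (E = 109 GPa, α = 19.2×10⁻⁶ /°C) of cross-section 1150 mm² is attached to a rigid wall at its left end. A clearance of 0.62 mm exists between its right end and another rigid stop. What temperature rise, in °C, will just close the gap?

ΔT ≈ 46.1 °C

Contact occurs when the free expansion equals the gap: αΔT L = 0.62 mm.
ΔT = 0.62 / (19.2×10⁻⁶ × 700) = 46.13 °C.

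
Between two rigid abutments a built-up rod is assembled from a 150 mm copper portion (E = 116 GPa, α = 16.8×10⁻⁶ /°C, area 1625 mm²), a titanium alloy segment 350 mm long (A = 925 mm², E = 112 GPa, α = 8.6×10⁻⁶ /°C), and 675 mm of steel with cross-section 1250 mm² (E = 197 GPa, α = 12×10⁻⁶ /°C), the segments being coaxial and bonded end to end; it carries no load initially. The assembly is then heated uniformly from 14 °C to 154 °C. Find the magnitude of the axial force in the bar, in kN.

P ≈ 276 kN (compressive)

If the supports were absent, the total length change would be Σ αᵢΔT Lᵢ = 16.8×10⁻⁶×140×150 + 8.6×10⁻⁶×140×350 + 12×10⁻⁶×140×675 = 1.908 mm.
Since the ends are fixed, an axial force P builds up, equal in every segment, with P · Σ Lᵢ/(AᵢEᵢ) = δ_free.
The series flexibility is Σ Lᵢ/(AᵢEᵢ) = 150/(1625×116×10³) + 350/(925×112×10³) + 675/(1250×197×10³) = 6.915×10⁻⁶ mm/N.
Hence P = δ_free / Σ(L/AE) = 1.908/6.915×10⁻⁶ = 275.9 kN (compressive).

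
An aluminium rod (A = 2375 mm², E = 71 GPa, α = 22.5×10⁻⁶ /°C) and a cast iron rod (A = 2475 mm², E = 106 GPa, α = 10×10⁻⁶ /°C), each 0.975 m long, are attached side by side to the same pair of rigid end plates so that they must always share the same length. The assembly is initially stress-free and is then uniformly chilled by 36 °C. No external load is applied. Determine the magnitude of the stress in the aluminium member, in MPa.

σ ≈ 19.4 MPa (tensile)

The aluminium has the larger α, so on cooling it would change length more than the cast iron if both were free. The rigid plates force a common final length, so the aluminium is put into tension and the cast iron into compression, with equal and opposite forces P (no external load).
Setting the final lengths equal and cancelling L: (α₁ − α₂)ΔT = P/(A₁E₁) + P/(A₂E₂).
|α₁ − α₂|·ΔT = 12.5×10⁻⁶ × 36 = 0.00045.
1/(A₁E₁) + 1/(A₂E₂) = 1/(2375×71×10³) + 1/(2475×106×10³) = 9.742×10⁻⁹ N⁻¹.
P = 0.00045 / 9.742×10⁻⁹ = 46190 N = 46.19 kN.
σ_{aluminium} = P/A₁ = 46190/2375 = 19.45 MPa, tensile.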